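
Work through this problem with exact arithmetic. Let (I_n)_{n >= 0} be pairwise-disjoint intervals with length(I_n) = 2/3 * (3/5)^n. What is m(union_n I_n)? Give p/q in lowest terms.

By countable additivity of the Lebesgue measure on pairwise disjoint measurable sets,
  m(union_{n >= 0} I_n) = sum_{n >= 0} m(I_n) = sum_{n >= 0} a * r^n,
  with a = 2/3 and r = 3/5.
Since 0 < r = 3/5 < 1, the geometric series converges:
  sum_{n >= 0} a * r^n = a / (1 - r).
  = 2/3 / (1 - 3/5)
  = 2/3 / (2/5)
  = 5/3.

5/3


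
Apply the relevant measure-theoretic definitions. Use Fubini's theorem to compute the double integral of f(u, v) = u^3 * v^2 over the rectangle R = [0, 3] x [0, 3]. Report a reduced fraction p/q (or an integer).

f(u, v) is a tensor product of a function of u and a function of v, and both factors are bounded continuous (hence Lebesgue integrable) on the rectangle, so Fubini's theorem applies:
  integral_R f d(m x m) = (integral_a1^b1 u^3 du) * (integral_a2^b2 v^2 dv).
Inner integral in u: integral_{0}^{3} u^3 du = (3^4 - 0^4)/4
  = 81/4.
Inner integral in v: integral_{0}^{3} v^2 dv = (3^3 - 0^3)/3
  = 9.
Product: (81/4) * (9) = 729/4.

729/4


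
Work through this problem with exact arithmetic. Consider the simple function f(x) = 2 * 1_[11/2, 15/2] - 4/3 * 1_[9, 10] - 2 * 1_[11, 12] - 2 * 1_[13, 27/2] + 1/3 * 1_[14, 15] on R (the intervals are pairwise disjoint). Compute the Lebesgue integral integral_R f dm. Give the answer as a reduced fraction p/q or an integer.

For a simple function f = sum_i c_i * 1_{A_i} with disjoint A_i,
  integral f dm = sum_i c_i * m(A_i).
Lengths of the A_i:
  m(A_1) = 15/2 - 11/2 = 2.
  m(A_2) = 10 - 9 = 1.
  m(A_3) = 12 - 11 = 1.
  m(A_4) = 27/2 - 13 = 1/2.
  m(A_5) = 15 - 14 = 1.
Contributions c_i * m(A_i):
  (2) * (2) = 4.
  (-4/3) * (1) = -4/3.
  (-2) * (1) = -2.
  (-2) * (1/2) = -1.
  (1/3) * (1) = 1/3.
Total: 4 - 4/3 - 2 - 1 + 1/3 = 0.

0


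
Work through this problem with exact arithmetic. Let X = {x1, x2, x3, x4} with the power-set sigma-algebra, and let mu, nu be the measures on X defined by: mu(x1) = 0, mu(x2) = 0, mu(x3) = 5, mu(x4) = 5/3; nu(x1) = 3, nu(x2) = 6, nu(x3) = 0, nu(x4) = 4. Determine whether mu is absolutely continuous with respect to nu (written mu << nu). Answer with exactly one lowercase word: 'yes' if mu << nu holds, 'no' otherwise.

mu << nu means: every nu-null measurable set is also mu-null; equivalently, for every atom x, if nu({x}) = 0 then mu({x}) = 0.
Checking each atom:
  x1: nu = 3 > 0 -> no constraint.
  x2: nu = 6 > 0 -> no constraint.
  x3: nu = 0, mu = 5 > 0 -> violates mu << nu.
  x4: nu = 4 > 0 -> no constraint.
The atom(s) x3 violate the condition (nu = 0 but mu > 0). Therefore mu is NOT absolutely continuous w.r.t. nu.

no


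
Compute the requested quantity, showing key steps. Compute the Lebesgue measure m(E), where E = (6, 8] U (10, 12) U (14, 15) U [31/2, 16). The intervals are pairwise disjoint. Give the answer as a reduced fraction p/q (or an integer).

For pairwise disjoint intervals, m(union_i I_i) = sum_i m(I_i),
and m is invariant under swapping open/closed endpoints (single points have measure 0).
So m(E) = sum_i (b_i - a_i).
  I_1 has length 8 - 6 = 2.
  I_2 has length 12 - 10 = 2.
  I_3 has length 15 - 14 = 1.
  I_4 has length 16 - 31/2 = 1/2.
Summing:
  m(E) = 2 + 2 + 1 + 1/2 = 11/2.

11/2


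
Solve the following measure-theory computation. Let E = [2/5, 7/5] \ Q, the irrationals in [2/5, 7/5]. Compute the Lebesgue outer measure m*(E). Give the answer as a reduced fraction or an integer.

The interval I = [2/5, 7/5] has m(I) = 7/5 - 2/5 = 1 (endpoints are measure-zero, so open/closed/half-open agree). Write I = (I cap Q) u (I \ Q). The rationals in I are countable, so m*(I cap Q) = 0 (cover each rational by intervals whose total length is arbitrarily small). By countable subadditivity m*(I) <= m*(I cap Q) + m*(I \ Q), hence m*(I \ Q) >= m(I) = 1. The reverse inequality m*(I \ Q) <= m*(I) = 1 is trivial since (I \ Q) is a subset of I. Therefore m*(I \ Q) = 1.

1


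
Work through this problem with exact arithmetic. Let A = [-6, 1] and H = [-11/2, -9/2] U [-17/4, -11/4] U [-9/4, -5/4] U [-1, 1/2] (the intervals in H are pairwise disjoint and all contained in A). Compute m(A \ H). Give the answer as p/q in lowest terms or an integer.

The ambient interval has length m(A) = 1 - (-6) = 7.
Since the holes are disjoint and sit inside A, by finite additivity
  m(H) = sum_i (b_i - a_i), and m(A \ H) = m(A) - m(H).
Computing the hole measures:
  m(H_1) = -9/2 - (-11/2) = 1.
  m(H_2) = -11/4 - (-17/4) = 3/2.
  m(H_3) = -5/4 - (-9/4) = 1.
  m(H_4) = 1/2 - (-1) = 3/2.
Summed: m(H) = 1 + 3/2 + 1 + 3/2 = 5.
So m(A \ H) = 7 - 5 = 2.

2


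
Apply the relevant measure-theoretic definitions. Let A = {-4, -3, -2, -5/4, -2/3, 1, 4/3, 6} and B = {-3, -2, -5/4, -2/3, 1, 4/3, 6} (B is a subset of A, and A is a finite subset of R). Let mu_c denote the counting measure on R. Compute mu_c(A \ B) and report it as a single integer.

Counting measure assigns mu_c(E) = |E| (number of elements) when E is finite. For B subset A, A \ B is the set of elements of A not in B, so |A \ B| = |A| - |B|.
|A| = 8, |B| = 7, so mu_c(A \ B) = 8 - 7 = 1.

1


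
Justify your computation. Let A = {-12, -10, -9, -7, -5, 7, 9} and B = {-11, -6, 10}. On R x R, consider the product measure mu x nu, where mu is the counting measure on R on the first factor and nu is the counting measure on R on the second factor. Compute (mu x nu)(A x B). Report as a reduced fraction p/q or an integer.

For a measurable rectangle A x B, the product measure satisfies
  (mu x nu)(A x B) = mu(A) * nu(B).
  mu(A) = 7.
  nu(B) = 3.
  (mu x nu)(A x B) = 7 * 3 = 21.

21


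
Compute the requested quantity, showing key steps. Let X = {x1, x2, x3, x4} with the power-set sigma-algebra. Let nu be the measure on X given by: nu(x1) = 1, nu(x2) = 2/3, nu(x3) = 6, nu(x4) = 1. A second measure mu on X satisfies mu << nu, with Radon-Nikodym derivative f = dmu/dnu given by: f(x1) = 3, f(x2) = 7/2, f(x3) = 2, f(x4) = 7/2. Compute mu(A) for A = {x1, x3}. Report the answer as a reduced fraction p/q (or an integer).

By the defining property of the Radon-Nikodym derivative, for every measurable set A,
  mu(A) = integral_A f dnu.
Since nu is a discrete measure concentrated on the atoms of X, the integral over A reduces to the sum
  mu(A) = sum_{x in A} f(x) * nu({x}).
Computing each term:
  x1: f(x1) * nu(x1) = 3 * 1 = 3.
  x3: f(x3) * nu(x3) = 2 * 6 = 12.
Summing: mu(A) = 3 + 12 = 15.

15


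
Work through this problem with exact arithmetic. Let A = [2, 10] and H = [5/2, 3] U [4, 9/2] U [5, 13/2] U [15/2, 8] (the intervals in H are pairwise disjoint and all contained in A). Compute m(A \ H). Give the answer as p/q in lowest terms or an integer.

The ambient interval has length m(A) = 10 - 2 = 8.
Since the holes are disjoint and sit inside A, by finite additivity
  m(H) = sum_i (b_i - a_i), and m(A \ H) = m(A) - m(H).
Computing the hole measures:
  m(H_1) = 3 - 5/2 = 1/2.
  m(H_2) = 9/2 - 4 = 1/2.
  m(H_3) = 13/2 - 5 = 3/2.
  m(H_4) = 8 - 15/2 = 1/2.
Summed: m(H) = 1/2 + 1/2 + 3/2 + 1/2 = 3.
So m(A \ H) = 8 - 3 = 5.

5


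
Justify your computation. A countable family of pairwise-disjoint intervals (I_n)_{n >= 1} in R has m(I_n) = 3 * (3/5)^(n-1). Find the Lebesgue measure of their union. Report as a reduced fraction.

By countable additivity of the Lebesgue measure on pairwise disjoint measurable sets,
  m(union_{n >= 1} I_n) = sum_{n >= 1} m(I_n) = sum_{n >= 1} a * r^(n-1),
  with a = 3 and r = 3/5.
Since 0 < r = 3/5 < 1, the geometric series converges:
  sum_{n >= 1} a * r^(n-1) = a / (1 - r).
  = 3 / (1 - 3/5)
  = 3 / (2/5)
  = 15/2.

15/2


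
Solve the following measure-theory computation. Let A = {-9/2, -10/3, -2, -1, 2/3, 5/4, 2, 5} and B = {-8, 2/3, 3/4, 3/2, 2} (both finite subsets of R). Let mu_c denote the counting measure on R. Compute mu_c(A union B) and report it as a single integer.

Counting measure on a finite set equals cardinality. By inclusion-exclusion, |A union B| = |A| + |B| - |A cap B|.
|A| = 8, |B| = 5, |A cap B| = 2.
So mu_c(A union B) = 8 + 5 - 2 = 11.

11


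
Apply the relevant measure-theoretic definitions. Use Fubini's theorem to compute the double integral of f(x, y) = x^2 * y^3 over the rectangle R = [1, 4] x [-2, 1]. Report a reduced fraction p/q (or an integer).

f(x, y) is a tensor product of a function of x and a function of y, and both factors are bounded continuous (hence Lebesgue integrable) on the rectangle, so Fubini's theorem applies:
  integral_R f d(m x m) = (integral_a1^b1 x^2 dx) * (integral_a2^b2 y^3 dy).
Inner integral in x: integral_{1}^{4} x^2 dx = (4^3 - 1^3)/3
  = 21.
Inner integral in y: integral_{-2}^{1} y^3 dy = (1^4 - (-2)^4)/4
  = -15/4.
Product: (21) * (-15/4) = -315/4.

-315/4


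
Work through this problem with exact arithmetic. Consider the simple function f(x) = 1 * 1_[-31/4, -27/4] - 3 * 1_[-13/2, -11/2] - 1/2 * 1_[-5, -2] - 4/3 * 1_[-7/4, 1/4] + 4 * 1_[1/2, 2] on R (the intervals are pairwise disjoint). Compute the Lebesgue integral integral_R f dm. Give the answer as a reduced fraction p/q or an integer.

For a simple function f = sum_i c_i * 1_{A_i} with disjoint A_i,
  integral f dm = sum_i c_i * m(A_i).
Lengths of the A_i:
  m(A_1) = -27/4 - (-31/4) = 1.
  m(A_2) = -11/2 - (-13/2) = 1.
  m(A_3) = -2 - (-5) = 3.
  m(A_4) = 1/4 - (-7/4) = 2.
  m(A_5) = 2 - 1/2 = 3/2.
Contributions c_i * m(A_i):
  (1) * (1) = 1.
  (-3) * (1) = -3.
  (-1/2) * (3) = -3/2.
  (-4/3) * (2) = -8/3.
  (4) * (3/2) = 6.
Total: 1 - 3 - 3/2 - 8/3 + 6 = -1/6.

-1/6


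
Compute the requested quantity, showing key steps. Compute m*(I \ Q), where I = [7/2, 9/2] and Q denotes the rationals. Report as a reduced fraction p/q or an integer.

The interval I = [7/2, 9/2] has m(I) = 9/2 - 7/2 = 1 (endpoints are measure-zero, so open/closed/half-open agree). Write I = (I cap Q) u (I \ Q). The rationals in I are countable, so m*(I cap Q) = 0 (cover each rational by intervals whose total length is arbitrarily small). By countable subadditivity m*(I) <= m*(I cap Q) + m*(I \ Q), hence m*(I \ Q) >= m(I) = 1. The reverse inequality m*(I \ Q) <= m*(I) = 1 is trivial since (I \ Q) is a subset of I. Therefore m*(I \ Q) = 1.

1


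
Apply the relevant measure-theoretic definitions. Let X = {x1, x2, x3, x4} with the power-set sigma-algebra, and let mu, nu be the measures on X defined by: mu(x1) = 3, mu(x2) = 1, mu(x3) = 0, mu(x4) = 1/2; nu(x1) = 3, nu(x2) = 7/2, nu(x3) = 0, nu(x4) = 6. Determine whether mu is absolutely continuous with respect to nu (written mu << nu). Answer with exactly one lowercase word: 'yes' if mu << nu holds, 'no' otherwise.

mu << nu means: every nu-null measurable set is also mu-null; equivalently, for every atom x, if nu({x}) = 0 then mu({x}) = 0.
Checking each atom:
  x1: nu = 3 > 0 -> no constraint.
  x2: nu = 7/2 > 0 -> no constraint.
  x3: nu = 0, mu = 0 -> consistent with mu << nu.
  x4: nu = 6 > 0 -> no constraint.
No atom violates the condition. Therefore mu << nu.

yes


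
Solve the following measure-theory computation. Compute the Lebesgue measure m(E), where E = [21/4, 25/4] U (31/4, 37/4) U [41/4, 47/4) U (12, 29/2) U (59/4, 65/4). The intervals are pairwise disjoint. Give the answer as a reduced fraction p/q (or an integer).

For pairwise disjoint intervals, m(union_i I_i) = sum_i m(I_i),
and m is invariant under swapping open/closed endpoints (single points have measure 0).
So m(E) = sum_i (b_i - a_i).
  I_1 has length 25/4 - 21/4 = 1.
  I_2 has length 37/4 - 31/4 = 3/2.
  I_3 has length 47/4 - 41/4 = 3/2.
  I_4 has length 29/2 - 12 = 5/2.
  I_5 has length 65/4 - 59/4 = 3/2.
Summing:
  m(E) = 1 + 3/2 + 3/2 + 5/2 + 3/2 = 8.

8


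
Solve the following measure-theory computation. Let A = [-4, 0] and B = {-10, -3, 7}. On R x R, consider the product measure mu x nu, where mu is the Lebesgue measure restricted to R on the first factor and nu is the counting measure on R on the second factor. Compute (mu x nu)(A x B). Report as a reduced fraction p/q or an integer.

For a measurable rectangle A x B, the product measure satisfies
  (mu x nu)(A x B) = mu(A) * nu(B).
  mu(A) = 4.
  nu(B) = 3.
  (mu x nu)(A x B) = 4 * 3 = 12.

12


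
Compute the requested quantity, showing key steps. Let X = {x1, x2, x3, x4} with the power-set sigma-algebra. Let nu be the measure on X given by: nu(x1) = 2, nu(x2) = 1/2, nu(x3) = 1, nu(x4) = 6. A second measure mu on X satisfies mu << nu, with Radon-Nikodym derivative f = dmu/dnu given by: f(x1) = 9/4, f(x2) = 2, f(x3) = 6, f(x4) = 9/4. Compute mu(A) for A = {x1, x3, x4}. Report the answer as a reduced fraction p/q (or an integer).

By the defining property of the Radon-Nikodym derivative, for every measurable set A,
  mu(A) = integral_A f dnu.
Since nu is a discrete measure concentrated on the atoms of X, the integral over A reduces to the sum
  mu(A) = sum_{x in A} f(x) * nu({x}).
Computing each term:
  x1: f(x1) * nu(x1) = 9/4 * 2 = 9/2.
  x3: f(x3) * nu(x3) = 6 * 1 = 6.
  x4: f(x4) * nu(x4) = 9/4 * 6 = 27/2.
Summing: mu(A) = 9/2 + 6 + 27/2 = 24.

24


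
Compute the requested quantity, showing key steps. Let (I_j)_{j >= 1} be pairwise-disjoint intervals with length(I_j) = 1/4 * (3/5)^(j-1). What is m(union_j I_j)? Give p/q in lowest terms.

By countable additivity of the Lebesgue measure on pairwise disjoint measurable sets,
  m(union_{j >= 1} I_j) = sum_{j >= 1} m(I_j) = sum_{j >= 1} a * r^(j-1),
  with a = 1/4 and r = 3/5.
Since 0 < r = 3/5 < 1, the geometric series converges:
  sum_{j >= 1} a * r^(j-1) = a / (1 - r).
  = 1/4 / (1 - 3/5)
  = 1/4 / (2/5)
  = 5/8.

5/8


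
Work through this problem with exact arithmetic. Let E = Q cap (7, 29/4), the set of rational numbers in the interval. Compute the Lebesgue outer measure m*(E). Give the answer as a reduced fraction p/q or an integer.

Q cap (7, 29/4) is countable; list its elements as q_1, q_2, ... . Fix eps > 0 and cover the k-th point by an interval of length eps * 2^(-k). The cover has total length eps * sum_{k>=1} 2^(-k) = eps, so by definition of outer measure m*(Q cap (7, 29/4)) <= eps. Since eps was arbitrary and m* >= 0, the outer measure is 0.

0


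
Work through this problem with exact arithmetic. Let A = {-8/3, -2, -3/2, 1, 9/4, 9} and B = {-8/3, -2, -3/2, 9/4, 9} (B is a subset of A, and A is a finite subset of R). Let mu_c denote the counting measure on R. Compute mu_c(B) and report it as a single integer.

Counting measure assigns mu_c(E) = |E| (number of elements) when E is finite.
B has 5 element(s), so mu_c(B) = 5.

5


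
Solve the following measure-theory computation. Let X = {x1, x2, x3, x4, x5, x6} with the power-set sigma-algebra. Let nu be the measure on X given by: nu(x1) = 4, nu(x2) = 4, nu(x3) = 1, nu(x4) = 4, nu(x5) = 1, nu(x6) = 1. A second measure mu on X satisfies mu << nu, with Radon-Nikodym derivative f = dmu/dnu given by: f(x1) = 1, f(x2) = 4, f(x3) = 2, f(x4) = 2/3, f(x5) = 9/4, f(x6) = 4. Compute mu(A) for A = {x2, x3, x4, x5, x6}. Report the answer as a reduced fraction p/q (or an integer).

By the defining property of the Radon-Nikodym derivative, for every measurable set A,
  mu(A) = integral_A f dnu.
Since nu is a discrete measure concentrated on the atoms of X, the integral over A reduces to the sum
  mu(A) = sum_{x in A} f(x) * nu({x}).
Computing each term:
  x2: f(x2) * nu(x2) = 4 * 4 = 16.
  x3: f(x3) * nu(x3) = 2 * 1 = 2.
  x4: f(x4) * nu(x4) = 2/3 * 4 = 8/3.
  x5: f(x5) * nu(x5) = 9/4 * 1 = 9/4.
  x6: f(x6) * nu(x6) = 4 * 1 = 4.
Summing: mu(A) = 16 + 2 + 8/3 + 9/4 + 4 = 323/12.

323/12


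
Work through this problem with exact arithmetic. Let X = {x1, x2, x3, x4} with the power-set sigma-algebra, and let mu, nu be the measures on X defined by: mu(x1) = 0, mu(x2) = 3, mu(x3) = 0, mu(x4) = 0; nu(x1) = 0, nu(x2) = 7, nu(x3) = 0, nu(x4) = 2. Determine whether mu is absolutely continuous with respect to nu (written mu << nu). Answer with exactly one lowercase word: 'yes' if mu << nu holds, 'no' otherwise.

mu << nu means: every nu-null measurable set is also mu-null; equivalently, for every atom x, if nu({x}) = 0 then mu({x}) = 0.
Checking each atom:
  x1: nu = 0, mu = 0 -> consistent with mu << nu.
  x2: nu = 7 > 0 -> no constraint.
  x3: nu = 0, mu = 0 -> consistent with mu << nu.
  x4: nu = 2 > 0 -> no constraint.
No atom violates the condition. Therefore mu << nu.

yes


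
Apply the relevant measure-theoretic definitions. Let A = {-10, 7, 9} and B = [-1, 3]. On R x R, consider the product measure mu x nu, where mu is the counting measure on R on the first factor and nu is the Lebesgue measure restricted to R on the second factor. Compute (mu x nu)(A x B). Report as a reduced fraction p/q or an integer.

For a measurable rectangle A x B, the product measure satisfies
  (mu x nu)(A x B) = mu(A) * nu(B).
  mu(A) = 3.
  nu(B) = 4.
  (mu x nu)(A x B) = 3 * 4 = 12.

12


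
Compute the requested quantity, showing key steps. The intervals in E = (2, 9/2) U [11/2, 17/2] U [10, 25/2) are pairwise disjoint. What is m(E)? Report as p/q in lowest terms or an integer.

For pairwise disjoint intervals, m(union_i I_i) = sum_i m(I_i),
and m is invariant under swapping open/closed endpoints (single points have measure 0).
So m(E) = sum_i (b_i - a_i).
  I_1 has length 9/2 - 2 = 5/2.
  I_2 has length 17/2 - 11/2 = 3.
  I_3 has length 25/2 - 10 = 5/2.
Summing:
  m(E) = 5/2 + 3 + 5/2 = 8.

8


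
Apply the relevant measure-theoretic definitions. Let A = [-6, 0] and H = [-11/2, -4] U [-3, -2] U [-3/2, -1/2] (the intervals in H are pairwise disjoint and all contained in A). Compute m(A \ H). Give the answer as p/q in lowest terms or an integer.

The ambient interval has length m(A) = 0 - (-6) = 6.
Since the holes are disjoint and sit inside A, by finite additivity
  m(H) = sum_i (b_i - a_i), and m(A \ H) = m(A) - m(H).
Computing the hole measures:
  m(H_1) = -4 - (-11/2) = 3/2.
  m(H_2) = -2 - (-3) = 1.
  m(H_3) = -1/2 - (-3/2) = 1.
Summed: m(H) = 3/2 + 1 + 1 = 7/2.
So m(A \ H) = 6 - 7/2 = 5/2.

5/2


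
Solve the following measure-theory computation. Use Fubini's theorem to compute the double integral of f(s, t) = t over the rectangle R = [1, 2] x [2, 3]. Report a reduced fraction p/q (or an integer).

f(s, t) is a tensor product of a function of s and a function of t, and both factors are bounded continuous (hence Lebesgue integrable) on the rectangle, so Fubini's theorem applies:
  integral_R f d(m x m) = (integral_a1^b1 1 ds) * (integral_a2^b2 t dt).
Inner integral in s: integral_{1}^{2} 1 ds = (2^1 - 1^1)/1
  = 1.
Inner integral in t: integral_{2}^{3} t dt = (3^2 - 2^2)/2
  = 5/2.
Product: (1) * (5/2) = 5/2.

5/2


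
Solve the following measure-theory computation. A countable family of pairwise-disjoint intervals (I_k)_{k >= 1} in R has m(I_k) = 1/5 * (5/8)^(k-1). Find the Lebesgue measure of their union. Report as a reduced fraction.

By countable additivity of the Lebesgue measure on pairwise disjoint measurable sets,
  m(union_{k >= 1} I_k) = sum_{k >= 1} m(I_k) = sum_{k >= 1} a * r^(k-1),
  with a = 1/5 and r = 5/8.
Since 0 < r = 5/8 < 1, the geometric series converges:
  sum_{k >= 1} a * r^(k-1) = a / (1 - r).
  = 1/5 / (1 - 5/8)
  = 1/5 / (3/8)
  = 8/15.

8/15


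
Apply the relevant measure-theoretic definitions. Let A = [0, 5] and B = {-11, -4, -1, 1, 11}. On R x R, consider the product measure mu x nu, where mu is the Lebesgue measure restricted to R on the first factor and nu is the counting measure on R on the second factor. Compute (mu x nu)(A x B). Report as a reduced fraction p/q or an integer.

For a measurable rectangle A x B, the product measure satisfies
  (mu x nu)(A x B) = mu(A) * nu(B).
  mu(A) = 5.
  nu(B) = 5.
  (mu x nu)(A x B) = 5 * 5 = 25.

25


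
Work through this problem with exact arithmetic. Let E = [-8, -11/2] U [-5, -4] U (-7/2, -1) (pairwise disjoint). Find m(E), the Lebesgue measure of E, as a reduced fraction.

For pairwise disjoint intervals, m(union_i I_i) = sum_i m(I_i),
and m is invariant under swapping open/closed endpoints (single points have measure 0).
So m(E) = sum_i (b_i - a_i).
  I_1 has length -11/2 - (-8) = 5/2.
  I_2 has length -4 - (-5) = 1.
  I_3 has length -1 - (-7/2) = 5/2.
Summing:
  m(E) = 5/2 + 1 + 5/2 = 6.

6


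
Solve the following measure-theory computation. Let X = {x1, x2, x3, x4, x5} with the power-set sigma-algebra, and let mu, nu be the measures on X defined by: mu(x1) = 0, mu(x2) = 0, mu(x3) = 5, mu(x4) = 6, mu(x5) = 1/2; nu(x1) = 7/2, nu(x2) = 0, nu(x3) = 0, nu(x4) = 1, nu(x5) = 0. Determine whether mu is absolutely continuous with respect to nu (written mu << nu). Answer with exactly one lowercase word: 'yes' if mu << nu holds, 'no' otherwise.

mu << nu means: every nu-null measurable set is also mu-null; equivalently, for every atom x, if nu({x}) = 0 then mu({x}) = 0.
Checking each atom:
  x1: nu = 7/2 > 0 -> no constraint.
  x2: nu = 0, mu = 0 -> consistent with mu << nu.
  x3: nu = 0, mu = 5 > 0 -> violates mu << nu.
  x4: nu = 1 > 0 -> no constraint.
  x5: nu = 0, mu = 1/2 > 0 -> violates mu << nu.
The atom(s) x3, x5 violate the condition (nu = 0 but mu > 0). Therefore mu is NOT absolutely continuous w.r.t. nu.

no


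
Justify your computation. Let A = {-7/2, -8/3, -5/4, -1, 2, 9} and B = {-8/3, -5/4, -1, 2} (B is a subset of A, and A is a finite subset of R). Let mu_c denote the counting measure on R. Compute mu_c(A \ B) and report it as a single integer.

Counting measure assigns mu_c(E) = |E| (number of elements) when E is finite. For B subset A, A \ B is the set of elements of A not in B, so |A \ B| = |A| - |B|.
|A| = 6, |B| = 4, so mu_c(A \ B) = 6 - 4 = 2.

2


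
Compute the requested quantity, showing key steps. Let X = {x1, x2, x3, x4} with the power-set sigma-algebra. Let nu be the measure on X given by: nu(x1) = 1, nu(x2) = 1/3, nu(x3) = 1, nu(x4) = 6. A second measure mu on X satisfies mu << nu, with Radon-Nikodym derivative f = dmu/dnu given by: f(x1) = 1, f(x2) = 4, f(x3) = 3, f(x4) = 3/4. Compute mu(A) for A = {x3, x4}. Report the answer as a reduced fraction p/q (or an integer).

By the defining property of the Radon-Nikodym derivative, for every measurable set A,
  mu(A) = integral_A f dnu.
Since nu is a discrete measure concentrated on the atoms of X, the integral over A reduces to the sum
  mu(A) = sum_{x in A} f(x) * nu({x}).
Computing each term:
  x3: f(x3) * nu(x3) = 3 * 1 = 3.
  x4: f(x4) * nu(x4) = 3/4 * 6 = 9/2.
Summing: mu(A) = 3 + 9/2 = 15/2.

15/2


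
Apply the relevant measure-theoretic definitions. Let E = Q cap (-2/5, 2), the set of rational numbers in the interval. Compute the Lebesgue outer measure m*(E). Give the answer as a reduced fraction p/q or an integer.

The set Q cap (-2/5, 2) is countable (a subset of the countable set Q). Lebesgue outer measure of any countable set is 0: each singleton {q} has m*({q}) = 0, and by countable subadditivity m*(union_k {q_k}) <= sum_k m*({q_k}) = sum_k 0 = 0. The reverse inequality m*(E) >= 0 is automatic. So m*(Q cap (-2/5, 2)) = 0.

0


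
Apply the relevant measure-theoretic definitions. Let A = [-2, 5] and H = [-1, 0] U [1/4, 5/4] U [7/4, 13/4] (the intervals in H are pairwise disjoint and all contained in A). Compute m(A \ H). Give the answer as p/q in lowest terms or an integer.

The ambient interval has length m(A) = 5 - (-2) = 7.
Since the holes are disjoint and sit inside A, by finite additivity
  m(H) = sum_i (b_i - a_i), and m(A \ H) = m(A) - m(H).
Computing the hole measures:
  m(H_1) = 0 - (-1) = 1.
  m(H_2) = 5/4 - 1/4 = 1.
  m(H_3) = 13/4 - 7/4 = 3/2.
Summed: m(H) = 1 + 1 + 3/2 = 7/2.
So m(A \ H) = 7 - 7/2 = 7/2.

7/2


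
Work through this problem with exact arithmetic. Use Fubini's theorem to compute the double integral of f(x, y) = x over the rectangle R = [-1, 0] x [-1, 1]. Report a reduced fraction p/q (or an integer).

f(x, y) is a tensor product of a function of x and a function of y, and both factors are bounded continuous (hence Lebesgue integrable) on the rectangle, so Fubini's theorem applies:
  integral_R f d(m x m) = (integral_a1^b1 x dx) * (integral_a2^b2 1 dy).
Inner integral in x: integral_{-1}^{0} x dx = (0^2 - (-1)^2)/2
  = -1/2.
Inner integral in y: integral_{-1}^{1} 1 dy = (1^1 - (-1)^1)/1
  = 2.
Product: (-1/2) * (2) = -1.

-1


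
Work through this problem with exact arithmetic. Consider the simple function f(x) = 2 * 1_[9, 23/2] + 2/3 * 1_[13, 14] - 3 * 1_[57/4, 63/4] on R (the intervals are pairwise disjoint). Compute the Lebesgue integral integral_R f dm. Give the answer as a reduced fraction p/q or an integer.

For a simple function f = sum_i c_i * 1_{A_i} with disjoint A_i,
  integral f dm = sum_i c_i * m(A_i).
Lengths of the A_i:
  m(A_1) = 23/2 - 9 = 5/2.
  m(A_2) = 14 - 13 = 1.
  m(A_3) = 63/4 - 57/4 = 3/2.
Contributions c_i * m(A_i):
  (2) * (5/2) = 5.
  (2/3) * (1) = 2/3.
  (-3) * (3/2) = -9/2.
Total: 5 + 2/3 - 9/2 = 7/6.

7/6


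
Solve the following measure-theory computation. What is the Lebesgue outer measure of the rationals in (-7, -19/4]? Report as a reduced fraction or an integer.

Q cap (-7, -19/4] is countable; list its elements as q_1, q_2, ... . Fix eps > 0 and cover the k-th point by an interval of length eps * 2^(-k). The cover has total length eps * sum_{k>=1} 2^(-k) = eps, so by definition of outer measure m*(Q cap (-7, -19/4]) <= eps. Since eps was arbitrary and m* >= 0, the outer measure is 0.

0


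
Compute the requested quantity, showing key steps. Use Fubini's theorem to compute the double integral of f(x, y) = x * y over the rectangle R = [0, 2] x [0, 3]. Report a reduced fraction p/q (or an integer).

f(x, y) is a tensor product of a function of x and a function of y, and both factors are bounded continuous (hence Lebesgue integrable) on the rectangle, so Fubini's theorem applies:
  integral_R f d(m x m) = (integral_a1^b1 x dx) * (integral_a2^b2 y dy).
Inner integral in x: integral_{0}^{2} x dx = (2^2 - 0^2)/2
  = 2.
Inner integral in y: integral_{0}^{3} y dy = (3^2 - 0^2)/2
  = 9/2.
Product: (2) * (9/2) = 9.

9


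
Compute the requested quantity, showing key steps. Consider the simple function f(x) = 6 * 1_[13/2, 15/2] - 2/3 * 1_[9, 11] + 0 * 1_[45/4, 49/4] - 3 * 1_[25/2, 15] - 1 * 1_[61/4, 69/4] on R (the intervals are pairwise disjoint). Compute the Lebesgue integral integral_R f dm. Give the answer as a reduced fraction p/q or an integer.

For a simple function f = sum_i c_i * 1_{A_i} with disjoint A_i,
  integral f dm = sum_i c_i * m(A_i).
Lengths of the A_i:
  m(A_1) = 15/2 - 13/2 = 1.
  m(A_2) = 11 - 9 = 2.
  m(A_3) = 49/4 - 45/4 = 1.
  m(A_4) = 15 - 25/2 = 5/2.
  m(A_5) = 69/4 - 61/4 = 2.
Contributions c_i * m(A_i):
  (6) * (1) = 6.
  (-2/3) * (2) = -4/3.
  (0) * (1) = 0.
  (-3) * (5/2) = -15/2.
  (-1) * (2) = -2.
Total: 6 - 4/3 + 0 - 15/2 - 2 = -29/6.

-29/6


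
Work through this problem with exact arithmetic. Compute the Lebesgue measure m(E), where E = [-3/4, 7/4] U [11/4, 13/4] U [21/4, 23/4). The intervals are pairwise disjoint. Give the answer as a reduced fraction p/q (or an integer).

For pairwise disjoint intervals, m(union_i I_i) = sum_i m(I_i),
and m is invariant under swapping open/closed endpoints (single points have measure 0).
So m(E) = sum_i (b_i - a_i).
  I_1 has length 7/4 - (-3/4) = 5/2.
  I_2 has length 13/4 - 11/4 = 1/2.
  I_3 has length 23/4 - 21/4 = 1/2.
Summing:
  m(E) = 5/2 + 1/2 + 1/2 = 7/2.

7/2


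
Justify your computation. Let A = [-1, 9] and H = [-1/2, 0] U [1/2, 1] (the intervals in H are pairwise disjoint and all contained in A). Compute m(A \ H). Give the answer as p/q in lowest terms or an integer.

The ambient interval has length m(A) = 9 - (-1) = 10.
Since the holes are disjoint and sit inside A, by finite additivity
  m(H) = sum_i (b_i - a_i), and m(A \ H) = m(A) - m(H).
Computing the hole measures:
  m(H_1) = 0 - (-1/2) = 1/2.
  m(H_2) = 1 - 1/2 = 1/2.
Summed: m(H) = 1/2 + 1/2 = 1.
So m(A \ H) = 10 - 1 = 9.

9


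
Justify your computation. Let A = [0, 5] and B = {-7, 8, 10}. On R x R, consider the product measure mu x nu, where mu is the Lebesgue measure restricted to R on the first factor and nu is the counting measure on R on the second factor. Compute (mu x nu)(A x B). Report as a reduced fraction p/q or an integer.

For a measurable rectangle A x B, the product measure satisfies
  (mu x nu)(A x B) = mu(A) * nu(B).
  mu(A) = 5.
  nu(B) = 3.
  (mu x nu)(A x B) = 5 * 3 = 15.

15


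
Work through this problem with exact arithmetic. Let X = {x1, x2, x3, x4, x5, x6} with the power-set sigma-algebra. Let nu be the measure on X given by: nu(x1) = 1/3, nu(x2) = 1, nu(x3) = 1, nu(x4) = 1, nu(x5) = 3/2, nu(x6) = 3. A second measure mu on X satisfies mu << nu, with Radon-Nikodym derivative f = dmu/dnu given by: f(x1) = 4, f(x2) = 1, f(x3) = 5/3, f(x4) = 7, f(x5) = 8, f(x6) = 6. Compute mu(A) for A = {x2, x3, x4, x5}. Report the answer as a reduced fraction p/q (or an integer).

By the defining property of the Radon-Nikodym derivative, for every measurable set A,
  mu(A) = integral_A f dnu.
Since nu is a discrete measure concentrated on the atoms of X, the integral over A reduces to the sum
  mu(A) = sum_{x in A} f(x) * nu({x}).
Computing each term:
  x2: f(x2) * nu(x2) = 1 * 1 = 1.
  x3: f(x3) * nu(x3) = 5/3 * 1 = 5/3.
  x4: f(x4) * nu(x4) = 7 * 1 = 7.
  x5: f(x5) * nu(x5) = 8 * 3/2 = 12.
Summing: mu(A) = 1 + 5/3 + 7 + 12 = 65/3.

65/3


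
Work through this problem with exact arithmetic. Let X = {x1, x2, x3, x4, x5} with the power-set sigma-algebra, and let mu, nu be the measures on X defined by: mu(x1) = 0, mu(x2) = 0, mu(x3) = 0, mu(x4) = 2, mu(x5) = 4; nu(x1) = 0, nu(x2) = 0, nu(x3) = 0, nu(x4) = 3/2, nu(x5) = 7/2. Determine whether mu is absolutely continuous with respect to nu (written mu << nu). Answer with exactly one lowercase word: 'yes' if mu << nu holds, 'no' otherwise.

mu << nu means: every nu-null measurable set is also mu-null; equivalently, for every atom x, if nu({x}) = 0 then mu({x}) = 0.
Checking each atom:
  x1: nu = 0, mu = 0 -> consistent with mu << nu.
  x2: nu = 0, mu = 0 -> consistent with mu << nu.
  x3: nu = 0, mu = 0 -> consistent with mu << nu.
  x4: nu = 3/2 > 0 -> no constraint.
  x5: nu = 7/2 > 0 -> no constraint.
No atom violates the condition. Therefore mu << nu.

yes


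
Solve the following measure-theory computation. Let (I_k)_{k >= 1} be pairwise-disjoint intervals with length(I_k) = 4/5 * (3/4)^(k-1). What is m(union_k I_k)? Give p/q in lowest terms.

By countable additivity of the Lebesgue measure on pairwise disjoint measurable sets,
  m(union_{k >= 1} I_k) = sum_{k >= 1} m(I_k) = sum_{k >= 1} a * r^(k-1),
  with a = 4/5 and r = 3/4.
Since 0 < r = 3/4 < 1, the geometric series converges:
  sum_{k >= 1} a * r^(k-1) = a / (1 - r).
  = 4/5 / (1 - 3/4)
  = 4/5 / (1/4)
  = 16/5.

16/5


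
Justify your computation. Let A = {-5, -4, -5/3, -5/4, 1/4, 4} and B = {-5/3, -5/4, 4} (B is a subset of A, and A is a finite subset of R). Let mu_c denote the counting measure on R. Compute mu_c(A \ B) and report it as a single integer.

Counting measure assigns mu_c(E) = |E| (number of elements) when E is finite. For B subset A, A \ B is the set of elements of A not in B, so |A \ B| = |A| - |B|.
|A| = 6, |B| = 3, so mu_c(A \ B) = 6 - 3 = 3.

3


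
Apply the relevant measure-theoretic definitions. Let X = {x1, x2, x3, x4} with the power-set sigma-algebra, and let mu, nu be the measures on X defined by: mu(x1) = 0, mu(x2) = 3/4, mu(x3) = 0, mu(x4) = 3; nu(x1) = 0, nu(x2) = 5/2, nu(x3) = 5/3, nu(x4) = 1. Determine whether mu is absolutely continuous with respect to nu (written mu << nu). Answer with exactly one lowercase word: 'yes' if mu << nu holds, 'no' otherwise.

mu << nu means: every nu-null measurable set is also mu-null; equivalently, for every atom x, if nu({x}) = 0 then mu({x}) = 0.
Checking each atom:
  x1: nu = 0, mu = 0 -> consistent with mu << nu.
  x2: nu = 5/2 > 0 -> no constraint.
  x3: nu = 5/3 > 0 -> no constraint.
  x4: nu = 1 > 0 -> no constraint.
No atom violates the condition. Therefore mu << nu.

yes


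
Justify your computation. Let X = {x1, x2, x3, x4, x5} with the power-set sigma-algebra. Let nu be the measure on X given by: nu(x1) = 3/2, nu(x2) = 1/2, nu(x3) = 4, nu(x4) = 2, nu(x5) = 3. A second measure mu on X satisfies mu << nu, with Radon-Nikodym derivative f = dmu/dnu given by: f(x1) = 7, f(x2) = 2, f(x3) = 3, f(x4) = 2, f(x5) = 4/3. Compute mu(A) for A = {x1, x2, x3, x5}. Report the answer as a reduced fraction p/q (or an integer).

By the defining property of the Radon-Nikodym derivative, for every measurable set A,
  mu(A) = integral_A f dnu.
Since nu is a discrete measure concentrated on the atoms of X, the integral over A reduces to the sum
  mu(A) = sum_{x in A} f(x) * nu({x}).
Computing each term:
  x1: f(x1) * nu(x1) = 7 * 3/2 = 21/2.
  x2: f(x2) * nu(x2) = 2 * 1/2 = 1.
  x3: f(x3) * nu(x3) = 3 * 4 = 12.
  x5: f(x5) * nu(x5) = 4/3 * 3 = 4.
Summing: mu(A) = 21/2 + 1 + 12 + 4 = 55/2.

55/2


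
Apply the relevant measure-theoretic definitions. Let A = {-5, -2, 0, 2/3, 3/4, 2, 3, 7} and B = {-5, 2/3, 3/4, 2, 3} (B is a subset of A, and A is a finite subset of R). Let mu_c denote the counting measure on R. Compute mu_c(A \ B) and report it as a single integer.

Counting measure assigns mu_c(E) = |E| (number of elements) when E is finite. For B subset A, A \ B is the set of elements of A not in B, so |A \ B| = |A| - |B|.
|A| = 8, |B| = 5, so mu_c(A \ B) = 8 - 5 = 3.

3


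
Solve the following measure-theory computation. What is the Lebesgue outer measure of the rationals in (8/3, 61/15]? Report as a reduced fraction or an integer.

E = Q cap (8/3, 61/15] is a subset of Q, which is countable. Enumerate Q = {q_1, q_2, ...}; for any eps > 0, cover q_k by the open interval (q_k - eps/2^(k+1), q_k + eps/2^(k+1)), of length eps/2^k. The total cover length is sum_{k>=1} eps/2^k = eps. Hence m*(E) <= m*(Q) <= eps for every eps > 0, and since outer measure is non-negative, m*(E) = 0.

0


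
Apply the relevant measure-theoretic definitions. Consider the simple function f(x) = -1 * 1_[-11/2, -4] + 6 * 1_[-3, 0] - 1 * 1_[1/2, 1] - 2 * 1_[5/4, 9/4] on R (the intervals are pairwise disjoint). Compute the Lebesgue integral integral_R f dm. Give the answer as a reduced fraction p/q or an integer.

For a simple function f = sum_i c_i * 1_{A_i} with disjoint A_i,
  integral f dm = sum_i c_i * m(A_i).
Lengths of the A_i:
  m(A_1) = -4 - (-11/2) = 3/2.
  m(A_2) = 0 - (-3) = 3.
  m(A_3) = 1 - 1/2 = 1/2.
  m(A_4) = 9/4 - 5/4 = 1.
Contributions c_i * m(A_i):
  (-1) * (3/2) = -3/2.
  (6) * (3) = 18.
  (-1) * (1/2) = -1/2.
  (-2) * (1) = -2.
Total: -3/2 + 18 - 1/2 - 2 = 14.

14


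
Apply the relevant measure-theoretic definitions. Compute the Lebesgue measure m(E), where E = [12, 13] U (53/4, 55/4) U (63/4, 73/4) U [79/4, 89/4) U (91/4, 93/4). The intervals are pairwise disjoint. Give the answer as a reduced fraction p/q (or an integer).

For pairwise disjoint intervals, m(union_i I_i) = sum_i m(I_i),
and m is invariant under swapping open/closed endpoints (single points have measure 0).
So m(E) = sum_i (b_i - a_i).
  I_1 has length 13 - 12 = 1.
  I_2 has length 55/4 - 53/4 = 1/2.
  I_3 has length 73/4 - 63/4 = 5/2.
  I_4 has length 89/4 - 79/4 = 5/2.
  I_5 has length 93/4 - 91/4 = 1/2.
Summing:
  m(E) = 1 + 1/2 + 5/2 + 5/2 + 1/2 = 7.

7


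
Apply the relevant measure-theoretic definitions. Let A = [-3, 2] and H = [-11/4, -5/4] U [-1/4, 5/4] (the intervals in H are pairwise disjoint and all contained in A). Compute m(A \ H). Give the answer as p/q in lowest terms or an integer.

The ambient interval has length m(A) = 2 - (-3) = 5.
Since the holes are disjoint and sit inside A, by finite additivity
  m(H) = sum_i (b_i - a_i), and m(A \ H) = m(A) - m(H).
Computing the hole measures:
  m(H_1) = -5/4 - (-11/4) = 3/2.
  m(H_2) = 5/4 - (-1/4) = 3/2.
Summed: m(H) = 3/2 + 3/2 = 3.
So m(A \ H) = 5 - 3 = 2.

2


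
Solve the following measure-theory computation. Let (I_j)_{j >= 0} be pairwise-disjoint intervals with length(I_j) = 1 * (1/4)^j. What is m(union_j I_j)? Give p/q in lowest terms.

By countable additivity of the Lebesgue measure on pairwise disjoint measurable sets,
  m(union_{j >= 0} I_j) = sum_{j >= 0} m(I_j) = sum_{j >= 0} a * r^j,
  with a = 1 and r = 1/4.
Since 0 < r = 1/4 < 1, the geometric series converges:
  sum_{j >= 0} a * r^j = a / (1 - r).
  = 1 / (1 - 1/4)
  = 1 / (3/4)
  = 4/3.

4/3


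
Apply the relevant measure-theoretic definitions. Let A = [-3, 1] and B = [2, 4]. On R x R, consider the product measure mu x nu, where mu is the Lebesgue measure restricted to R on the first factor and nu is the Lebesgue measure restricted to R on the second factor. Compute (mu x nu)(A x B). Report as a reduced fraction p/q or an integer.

For a measurable rectangle A x B, the product measure satisfies
  (mu x nu)(A x B) = mu(A) * nu(B).
  mu(A) = 4.
  nu(B) = 2.
  (mu x nu)(A x B) = 4 * 2 = 8.

8


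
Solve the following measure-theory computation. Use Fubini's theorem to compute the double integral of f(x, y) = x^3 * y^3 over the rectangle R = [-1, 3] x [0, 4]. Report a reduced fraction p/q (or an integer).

f(x, y) is a tensor product of a function of x and a function of y, and both factors are bounded continuous (hence Lebesgue integrable) on the rectangle, so Fubini's theorem applies:
  integral_R f d(m x m) = (integral_a1^b1 x^3 dx) * (integral_a2^b2 y^3 dy).
Inner integral in x: integral_{-1}^{3} x^3 dx = (3^4 - (-1)^4)/4
  = 20.
Inner integral in y: integral_{0}^{4} y^3 dy = (4^4 - 0^4)/4
  = 64.
Product: (20) * (64) = 1280.

1280


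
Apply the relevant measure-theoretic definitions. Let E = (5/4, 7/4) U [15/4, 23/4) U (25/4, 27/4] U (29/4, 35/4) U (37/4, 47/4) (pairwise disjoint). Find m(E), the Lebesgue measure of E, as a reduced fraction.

For pairwise disjoint intervals, m(union_i I_i) = sum_i m(I_i),
and m is invariant under swapping open/closed endpoints (single points have measure 0).
So m(E) = sum_i (b_i - a_i).
  I_1 has length 7/4 - 5/4 = 1/2.
  I_2 has length 23/4 - 15/4 = 2.
  I_3 has length 27/4 - 25/4 = 1/2.
  I_4 has length 35/4 - 29/4 = 3/2.
  I_5 has length 47/4 - 37/4 = 5/2.
Summing:
  m(E) = 1/2 + 2 + 1/2 + 3/2 + 5/2 = 7.

7


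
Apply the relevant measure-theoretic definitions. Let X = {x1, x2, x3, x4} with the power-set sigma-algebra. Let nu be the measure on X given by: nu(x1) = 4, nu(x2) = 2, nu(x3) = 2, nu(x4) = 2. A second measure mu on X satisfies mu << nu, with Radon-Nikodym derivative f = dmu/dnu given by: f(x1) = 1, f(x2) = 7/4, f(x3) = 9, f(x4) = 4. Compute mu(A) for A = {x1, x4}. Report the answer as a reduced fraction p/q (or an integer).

By the defining property of the Radon-Nikodym derivative, for every measurable set A,
  mu(A) = integral_A f dnu.
Since nu is a discrete measure concentrated on the atoms of X, the integral over A reduces to the sum
  mu(A) = sum_{x in A} f(x) * nu({x}).
Computing each term:
  x1: f(x1) * nu(x1) = 1 * 4 = 4.
  x4: f(x4) * nu(x4) = 4 * 2 = 8.
Summing: mu(A) = 4 + 8 = 12.

12


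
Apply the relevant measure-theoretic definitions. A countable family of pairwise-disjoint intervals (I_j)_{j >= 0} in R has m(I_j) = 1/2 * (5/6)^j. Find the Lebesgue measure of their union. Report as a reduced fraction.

By countable additivity of the Lebesgue measure on pairwise disjoint measurable sets,
  m(union_{j >= 0} I_j) = sum_{j >= 0} m(I_j) = sum_{j >= 0} a * r^j,
  with a = 1/2 and r = 5/6.
Since 0 < r = 5/6 < 1, the geometric series converges:
  sum_{j >= 0} a * r^j = a / (1 - r).
  = 1/2 / (1 - 5/6)
  = 1/2 / (1/6)
  = 3.

3


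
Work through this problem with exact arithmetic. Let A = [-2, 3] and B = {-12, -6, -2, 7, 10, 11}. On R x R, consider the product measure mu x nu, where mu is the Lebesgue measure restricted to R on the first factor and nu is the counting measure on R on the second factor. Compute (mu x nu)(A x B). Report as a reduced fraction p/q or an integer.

For a measurable rectangle A x B, the product measure satisfies
  (mu x nu)(A x B) = mu(A) * nu(B).
  mu(A) = 5.
  nu(B) = 6.
  (mu x nu)(A x B) = 5 * 6 = 30.

30


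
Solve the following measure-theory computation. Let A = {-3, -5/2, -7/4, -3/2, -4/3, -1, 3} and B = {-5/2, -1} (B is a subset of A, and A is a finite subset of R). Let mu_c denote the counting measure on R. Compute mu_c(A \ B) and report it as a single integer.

Counting measure assigns mu_c(E) = |E| (number of elements) when E is finite. For B subset A, A \ B is the set of elements of A not in B, so |A \ B| = |A| - |B|.
|A| = 7, |B| = 2, so mu_c(A \ B) = 7 - 2 = 5.

5
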